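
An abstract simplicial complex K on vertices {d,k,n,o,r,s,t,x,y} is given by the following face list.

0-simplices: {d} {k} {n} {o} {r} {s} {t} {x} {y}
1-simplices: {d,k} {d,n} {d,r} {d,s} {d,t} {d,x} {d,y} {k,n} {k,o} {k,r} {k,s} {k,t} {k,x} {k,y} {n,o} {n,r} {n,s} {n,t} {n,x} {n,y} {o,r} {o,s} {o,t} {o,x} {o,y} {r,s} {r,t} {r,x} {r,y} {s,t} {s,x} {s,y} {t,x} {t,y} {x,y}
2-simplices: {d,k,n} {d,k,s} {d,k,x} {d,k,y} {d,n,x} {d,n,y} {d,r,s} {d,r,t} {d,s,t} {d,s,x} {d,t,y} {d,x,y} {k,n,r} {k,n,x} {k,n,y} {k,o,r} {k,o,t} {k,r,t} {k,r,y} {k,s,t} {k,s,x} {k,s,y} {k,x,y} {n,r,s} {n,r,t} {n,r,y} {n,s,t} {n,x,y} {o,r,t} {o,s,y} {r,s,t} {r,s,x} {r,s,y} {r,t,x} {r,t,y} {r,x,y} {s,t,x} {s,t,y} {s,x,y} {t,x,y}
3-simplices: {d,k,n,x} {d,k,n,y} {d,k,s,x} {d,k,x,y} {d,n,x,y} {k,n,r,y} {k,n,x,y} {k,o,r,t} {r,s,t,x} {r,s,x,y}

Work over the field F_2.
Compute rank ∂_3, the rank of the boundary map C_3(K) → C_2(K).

n_0=9 n_1=35 n_2=40 n_3=10  [Z2]
∂1: piv[dk,dn,dr,ds,dt,dx,dy,ko] rk=8  ker:kn,kr,ks,kt,kx,ky,no,nr,ns,nt,nx,ny,or,os,ot,ox,oy,rs,rt,rx,ry,st,sx,sy,tx,ty,xy
∂2: piv[dkn,dks,dkx,dky,dnx,dny,drs,drt,dst,dsx,dty,dxy,knr,kor,kot,krt,kry,kst,ksy,nrs,nrt,osy,rsx,rtx] rk=24  ker:knx,kny,ksx,kxy,nry,nst,nxy,ort,rst,rsy,rty,rxy,stx,sty,sxy,txy
∂3: piv[dknx,dkny,dksx,dkxy,dnxy,knry,kort,rstx,rsxy] rk=9  ker:knxy
rk∂_3=9

rank∂_3=9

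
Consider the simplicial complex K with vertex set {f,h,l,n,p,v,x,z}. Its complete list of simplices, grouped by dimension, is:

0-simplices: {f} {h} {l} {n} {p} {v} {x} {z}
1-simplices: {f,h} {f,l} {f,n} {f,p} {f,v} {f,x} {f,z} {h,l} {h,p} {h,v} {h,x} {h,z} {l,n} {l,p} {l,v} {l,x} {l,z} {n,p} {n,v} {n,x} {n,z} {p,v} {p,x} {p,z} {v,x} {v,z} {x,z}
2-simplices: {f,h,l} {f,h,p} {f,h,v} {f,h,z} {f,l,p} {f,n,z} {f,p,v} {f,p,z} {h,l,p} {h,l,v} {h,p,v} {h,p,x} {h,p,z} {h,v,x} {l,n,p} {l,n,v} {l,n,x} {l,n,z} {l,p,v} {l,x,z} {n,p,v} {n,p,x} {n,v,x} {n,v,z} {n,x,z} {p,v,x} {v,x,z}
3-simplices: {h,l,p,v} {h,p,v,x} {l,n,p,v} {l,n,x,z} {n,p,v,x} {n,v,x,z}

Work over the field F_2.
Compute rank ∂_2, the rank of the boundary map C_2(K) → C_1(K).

n_0=8 n_1=27 n_2=27 n_3=6  [Z2]
∂1: piv[fh,fl,fn,fp,fv,fx,fz] rk=7  ker:hl,hp,hv,hx,hz,ln,lp,lv,lx,lz,np,nv,nx,nz,pv,px,pz,vx,vz,xz
∂2: piv[fhl,fhp,fhv,fhz,flp,fnz,fpv,fpz,hlv,hpx,hvx,lnp,lnv,lnx,lnz,lxz,npx,nvz] rk=18  ker:hlp,hpv,hpz,lpv,npv,nvx,nxz,pvx,vxz
∂3: piv[hlpv,hpvx,lnpv,lnxz,npvx,nvxz] rk=6
rk∂_2=18

rank∂_2=18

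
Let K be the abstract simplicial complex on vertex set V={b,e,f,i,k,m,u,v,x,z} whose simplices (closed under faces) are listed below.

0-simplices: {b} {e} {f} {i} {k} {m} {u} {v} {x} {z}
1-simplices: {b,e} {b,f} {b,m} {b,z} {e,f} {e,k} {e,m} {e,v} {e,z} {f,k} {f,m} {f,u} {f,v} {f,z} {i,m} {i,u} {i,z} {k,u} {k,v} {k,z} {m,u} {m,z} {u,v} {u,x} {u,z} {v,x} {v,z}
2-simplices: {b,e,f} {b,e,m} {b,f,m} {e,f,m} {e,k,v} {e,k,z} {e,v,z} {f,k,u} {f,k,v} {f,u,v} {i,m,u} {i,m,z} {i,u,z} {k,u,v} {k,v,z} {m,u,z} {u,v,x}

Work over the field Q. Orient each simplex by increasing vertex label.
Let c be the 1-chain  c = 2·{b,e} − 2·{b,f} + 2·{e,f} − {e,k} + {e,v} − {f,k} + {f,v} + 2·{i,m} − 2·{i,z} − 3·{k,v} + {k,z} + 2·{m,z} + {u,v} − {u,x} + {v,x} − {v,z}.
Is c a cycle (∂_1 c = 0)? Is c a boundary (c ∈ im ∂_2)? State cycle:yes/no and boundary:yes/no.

n_0=10 n_1=27 n_2=17  [Q]
∂1: piv[be,bf,bm,bz,ek,ev,fu,im,ux] rk=9  ker:ef,em,ez,fk,fm,fv,fz,iu,iz,ku,kv,kz,mu,mz,uv,uz,vx,vz
∂2: piv[bef,bem,bfm,ekv,ekz,evz,fku,fkv,fuv,imu,imz,iuz,uvx] rk=13  ker:efm,kuv,kvz,muz
∂1c = 0
c vs im∂2: reduces to 0 ⇒ boundary

cycle:yes boundary:yes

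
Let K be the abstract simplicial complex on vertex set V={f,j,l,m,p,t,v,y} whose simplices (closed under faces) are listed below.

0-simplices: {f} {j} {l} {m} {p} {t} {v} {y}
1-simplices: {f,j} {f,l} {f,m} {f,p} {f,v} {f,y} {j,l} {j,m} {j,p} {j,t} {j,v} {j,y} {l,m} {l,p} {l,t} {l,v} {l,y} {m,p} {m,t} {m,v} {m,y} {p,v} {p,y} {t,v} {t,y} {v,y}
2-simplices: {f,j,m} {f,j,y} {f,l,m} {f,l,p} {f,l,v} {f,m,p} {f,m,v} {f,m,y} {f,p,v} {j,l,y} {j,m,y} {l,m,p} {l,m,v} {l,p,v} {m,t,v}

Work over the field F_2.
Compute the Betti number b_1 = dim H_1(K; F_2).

n_0=8 n_1=26 n_2=15  [Z2]
∂1: piv[fj,fl,fm,fp,fv,fy,jt] rk=7  ker:jl,jm,jp,jv,jy,lm,lp,lt,lv,ly,mp,mt,mv,my,pv,py,tv,ty,vy
∂2: piv[fjm,fjy,flm,flp,flv,fmp,fmv,fmy,fpv,jly,mtv] rk=11  ker:jmy,lmp,lmv,lpv
b_1=(26−7)−11=8

b_1=8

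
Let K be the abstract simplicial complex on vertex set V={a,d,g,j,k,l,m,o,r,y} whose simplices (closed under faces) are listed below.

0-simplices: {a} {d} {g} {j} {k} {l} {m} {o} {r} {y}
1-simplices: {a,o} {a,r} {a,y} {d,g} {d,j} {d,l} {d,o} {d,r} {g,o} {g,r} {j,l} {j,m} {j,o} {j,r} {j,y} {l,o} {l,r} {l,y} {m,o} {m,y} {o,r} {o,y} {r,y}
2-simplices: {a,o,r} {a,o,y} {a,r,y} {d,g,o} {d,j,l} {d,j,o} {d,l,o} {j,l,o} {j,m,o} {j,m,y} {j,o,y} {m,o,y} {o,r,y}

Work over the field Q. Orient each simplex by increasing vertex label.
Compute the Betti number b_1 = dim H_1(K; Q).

b_1=5

n_0=10 n_1=23 n_2=13  [Q]
∂1: piv[ao,ar,ay,dg,dj,dl,do,jm] rk=8  ker:dr,go,gr,jl,jo,jr,jy,lo,lr,ly,mo,my,or,oy,ry
∂2: piv[aor,aoy,ary,dgo,djl,djo,dlo,jmo,jmy,joy] rk=10  ker:jlo,moy,ory
b_1=(23−8)−10=5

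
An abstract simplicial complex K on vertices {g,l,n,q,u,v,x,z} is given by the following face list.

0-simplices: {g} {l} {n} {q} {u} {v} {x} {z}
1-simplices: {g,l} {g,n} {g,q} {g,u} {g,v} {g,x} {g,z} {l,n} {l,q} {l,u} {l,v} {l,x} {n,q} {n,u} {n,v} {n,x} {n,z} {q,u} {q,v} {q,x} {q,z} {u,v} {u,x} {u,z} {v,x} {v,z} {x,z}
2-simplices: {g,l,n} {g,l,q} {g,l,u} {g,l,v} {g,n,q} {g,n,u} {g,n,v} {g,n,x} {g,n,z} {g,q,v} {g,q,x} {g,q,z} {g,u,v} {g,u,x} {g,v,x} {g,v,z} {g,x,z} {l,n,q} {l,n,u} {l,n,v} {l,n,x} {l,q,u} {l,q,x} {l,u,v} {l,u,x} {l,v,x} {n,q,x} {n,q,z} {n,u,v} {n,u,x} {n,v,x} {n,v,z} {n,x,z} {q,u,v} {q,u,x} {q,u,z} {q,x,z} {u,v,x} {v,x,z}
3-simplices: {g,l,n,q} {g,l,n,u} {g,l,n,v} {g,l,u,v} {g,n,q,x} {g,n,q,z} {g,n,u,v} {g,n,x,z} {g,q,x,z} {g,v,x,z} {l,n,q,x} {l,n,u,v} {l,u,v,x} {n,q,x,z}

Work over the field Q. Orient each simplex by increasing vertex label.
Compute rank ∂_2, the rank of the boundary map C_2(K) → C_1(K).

rank∂_2=20

n_0=8 n_1=27 n_2=39 n_3=14  [Q]
∂1: piv[gl,gn,gq,gu,gv,gx,gz] rk=7  ker:ln,lq,lu,lv,lx,nq,nu,nv,nx,nz,qu,qv,qx,qz,uv,ux,uz,vx,vz,xz
∂2: piv[gln,glq,glu,glv,gnq,gnu,gnv,gnx,gnz,gqv,gqx,gqz,guv,gux,gvx,gvz,gxz,lnx,lqu,quz] rk=20  ker:lnq,lnu,lnv,lqx,luv,lux,lvx,nqx,nqz,nuv,nux,nvx,nvz,nxz,quv,qux,qxz,uvx,vxz
∂3: piv[glnq,glnu,glnv,gluv,gnqx,gnqz,gnuv,gnxz,gqxz,gvxz,lnqx,luvx] rk=12  ker:lnuv,nqxz
rk∂_2=20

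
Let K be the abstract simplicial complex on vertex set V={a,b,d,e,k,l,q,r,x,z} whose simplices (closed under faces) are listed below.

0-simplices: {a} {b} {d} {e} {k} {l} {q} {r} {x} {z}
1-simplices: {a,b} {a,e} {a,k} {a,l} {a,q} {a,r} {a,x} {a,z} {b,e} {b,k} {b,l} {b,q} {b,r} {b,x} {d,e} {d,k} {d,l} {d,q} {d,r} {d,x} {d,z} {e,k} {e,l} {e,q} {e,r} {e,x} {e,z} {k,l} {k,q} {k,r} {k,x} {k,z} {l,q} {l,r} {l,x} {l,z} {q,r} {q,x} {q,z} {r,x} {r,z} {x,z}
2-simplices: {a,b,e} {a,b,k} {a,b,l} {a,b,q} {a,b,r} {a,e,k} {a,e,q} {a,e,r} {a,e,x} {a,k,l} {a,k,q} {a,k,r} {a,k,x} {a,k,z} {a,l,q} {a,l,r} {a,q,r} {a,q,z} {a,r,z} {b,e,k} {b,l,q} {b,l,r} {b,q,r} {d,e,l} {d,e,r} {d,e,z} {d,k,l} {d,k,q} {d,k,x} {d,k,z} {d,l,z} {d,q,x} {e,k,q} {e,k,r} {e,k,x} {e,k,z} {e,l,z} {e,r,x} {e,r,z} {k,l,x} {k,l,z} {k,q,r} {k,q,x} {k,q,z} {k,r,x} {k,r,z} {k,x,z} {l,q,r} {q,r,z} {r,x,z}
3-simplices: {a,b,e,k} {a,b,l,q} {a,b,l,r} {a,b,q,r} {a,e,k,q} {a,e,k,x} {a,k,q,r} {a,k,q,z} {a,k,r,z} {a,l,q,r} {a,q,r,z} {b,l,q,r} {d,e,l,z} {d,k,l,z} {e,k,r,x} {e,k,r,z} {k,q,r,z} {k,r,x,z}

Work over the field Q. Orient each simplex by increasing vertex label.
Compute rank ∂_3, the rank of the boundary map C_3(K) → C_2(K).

rank∂_3=16

n_0=10 n_1=42 n_2=50 n_3=18  [Q]
∂1: piv[ab,ae,ak,al,aq,ar,ax,az,de] rk=9  ker:be,bk,bl,bq,br,bx,dk,dl,dq,dr,dx,dz,ek,el,eq,er,ex,ez,kl,kq,kr,kx,kz,lq,lr,lx,lz,qr,qx,qz,rx,rz,xz
∂2: piv[abe,abk,abl,abq,abr,aek,aeq,aer,aex,akl,akq,akr,akx,akz,alq,alr,aqr,aqz,arz,del,der,dez,dkl,dkq,dkx,dkz,dlz,dqx,ekz,erx,klx,kxz] rk=32  ker:bek,blq,blr,bqr,ekq,ekr,ekx,elz,erz,klz,kqr,kqx,kqz,krx,krz,lqr,qrz,rxz
∂3: piv[abek,ablq,ablr,abqr,aekq,aekx,akqr,akqz,akrz,alqr,aqrz,delz,dklz,ekrx,ekrz,krxz] rk=16  ker:blqr,kqrz
rk∂_3=16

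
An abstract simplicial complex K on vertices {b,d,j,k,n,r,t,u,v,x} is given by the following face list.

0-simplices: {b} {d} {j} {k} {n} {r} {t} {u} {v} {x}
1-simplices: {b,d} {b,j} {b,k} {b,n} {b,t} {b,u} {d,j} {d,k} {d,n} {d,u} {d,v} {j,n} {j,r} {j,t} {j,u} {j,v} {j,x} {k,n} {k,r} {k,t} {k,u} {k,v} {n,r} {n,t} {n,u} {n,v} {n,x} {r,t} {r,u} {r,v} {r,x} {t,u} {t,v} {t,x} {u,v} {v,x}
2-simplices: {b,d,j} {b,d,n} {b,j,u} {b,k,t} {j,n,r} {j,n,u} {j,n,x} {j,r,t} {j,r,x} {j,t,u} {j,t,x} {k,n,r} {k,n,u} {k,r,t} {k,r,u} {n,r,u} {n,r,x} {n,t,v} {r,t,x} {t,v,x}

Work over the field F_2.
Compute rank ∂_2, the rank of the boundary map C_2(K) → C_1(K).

n_0=10 n_1=36 n_2=20  [Z2]
∂1: piv[bd,bj,bk,bn,bt,bu,dv,jr,jx] rk=9  ker:dj,dk,dn,du,jn,jt,ju,jv,kn,kr,kt,ku,kv,nr,nt,nu,nv,nx,rt,ru,rv,rx,tu,tv,tx,uv,vx
∂2: piv[bdj,bdn,bju,bkt,jnr,jnu,jnx,jrt,jrx,jtu,jtx,knr,knu,krt,kru,ntv,tvx] rk=17  ker:nru,nrx,rtx
rk∂_2=17

rank∂_2=17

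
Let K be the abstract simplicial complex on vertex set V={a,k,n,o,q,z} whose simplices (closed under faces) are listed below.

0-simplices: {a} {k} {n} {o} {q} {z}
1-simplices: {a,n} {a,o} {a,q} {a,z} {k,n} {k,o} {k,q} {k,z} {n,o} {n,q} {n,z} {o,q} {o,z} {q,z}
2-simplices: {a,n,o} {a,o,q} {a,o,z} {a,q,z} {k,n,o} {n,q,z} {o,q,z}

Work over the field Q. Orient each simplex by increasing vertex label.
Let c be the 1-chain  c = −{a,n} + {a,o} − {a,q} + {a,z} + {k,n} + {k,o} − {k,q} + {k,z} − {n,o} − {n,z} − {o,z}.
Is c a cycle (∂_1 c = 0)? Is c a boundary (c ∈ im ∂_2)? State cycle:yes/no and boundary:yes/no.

n_0=6 n_1=14 n_2=7  [Q]
∂1: piv[an,ao,aq,az,kn] rk=5  ker:ko,kq,kz,no,nq,nz,oq,oz,qz
∂2: piv[ano,aoq,aoz,aqz,kno,nqz] rk=6  ker:oqz
∂1c = −2·{k} + 2·{n} + 2·{o} − 2·{q}

cycle:no boundary:no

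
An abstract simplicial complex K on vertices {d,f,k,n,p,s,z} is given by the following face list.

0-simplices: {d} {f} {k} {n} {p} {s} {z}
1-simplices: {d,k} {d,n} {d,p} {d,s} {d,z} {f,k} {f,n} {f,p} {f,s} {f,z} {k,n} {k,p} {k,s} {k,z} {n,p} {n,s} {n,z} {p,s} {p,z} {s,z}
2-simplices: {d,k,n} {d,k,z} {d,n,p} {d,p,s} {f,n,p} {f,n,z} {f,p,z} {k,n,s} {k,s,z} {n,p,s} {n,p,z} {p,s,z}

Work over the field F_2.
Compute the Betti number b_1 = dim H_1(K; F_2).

n_0=7 n_1=20 n_2=12  [Z2]
∂1: piv[dk,dn,dp,ds,dz,fk] rk=6  ker:fn,fp,fs,fz,kn,kp,ks,kz,np,ns,nz,ps,pz,sz
∂2: piv[dkn,dkz,dnp,dps,fnp,fnz,fpz,kns,ksz,nps,psz] rk=11  ker:npz
b_1=(20−6)−11=3

b_1=3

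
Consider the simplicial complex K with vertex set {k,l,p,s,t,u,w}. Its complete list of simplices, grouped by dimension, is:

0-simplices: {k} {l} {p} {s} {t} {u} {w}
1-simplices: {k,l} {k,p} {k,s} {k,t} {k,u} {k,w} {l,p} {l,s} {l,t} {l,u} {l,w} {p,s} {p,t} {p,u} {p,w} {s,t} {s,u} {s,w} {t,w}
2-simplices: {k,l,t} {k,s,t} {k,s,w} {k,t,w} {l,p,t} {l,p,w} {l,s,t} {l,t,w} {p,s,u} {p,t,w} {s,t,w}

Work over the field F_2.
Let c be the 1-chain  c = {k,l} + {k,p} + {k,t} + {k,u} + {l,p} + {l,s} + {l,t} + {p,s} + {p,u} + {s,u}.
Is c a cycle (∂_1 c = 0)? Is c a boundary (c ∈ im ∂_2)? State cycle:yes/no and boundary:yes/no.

cycle:no boundary:no

n_0=7 n_1=19 n_2=11  [Z2]
∂1: piv[kl,kp,ks,kt,ku,kw] rk=6  ker:lp,ls,lt,lu,lw,ps,pt,pu,pw,st,su,sw,tw
∂2: piv[klt,kst,ksw,ktw,lpt,lpw,lst,ltw,psu] rk=9  ker:ptw,stw
∂1c = {s} + {u}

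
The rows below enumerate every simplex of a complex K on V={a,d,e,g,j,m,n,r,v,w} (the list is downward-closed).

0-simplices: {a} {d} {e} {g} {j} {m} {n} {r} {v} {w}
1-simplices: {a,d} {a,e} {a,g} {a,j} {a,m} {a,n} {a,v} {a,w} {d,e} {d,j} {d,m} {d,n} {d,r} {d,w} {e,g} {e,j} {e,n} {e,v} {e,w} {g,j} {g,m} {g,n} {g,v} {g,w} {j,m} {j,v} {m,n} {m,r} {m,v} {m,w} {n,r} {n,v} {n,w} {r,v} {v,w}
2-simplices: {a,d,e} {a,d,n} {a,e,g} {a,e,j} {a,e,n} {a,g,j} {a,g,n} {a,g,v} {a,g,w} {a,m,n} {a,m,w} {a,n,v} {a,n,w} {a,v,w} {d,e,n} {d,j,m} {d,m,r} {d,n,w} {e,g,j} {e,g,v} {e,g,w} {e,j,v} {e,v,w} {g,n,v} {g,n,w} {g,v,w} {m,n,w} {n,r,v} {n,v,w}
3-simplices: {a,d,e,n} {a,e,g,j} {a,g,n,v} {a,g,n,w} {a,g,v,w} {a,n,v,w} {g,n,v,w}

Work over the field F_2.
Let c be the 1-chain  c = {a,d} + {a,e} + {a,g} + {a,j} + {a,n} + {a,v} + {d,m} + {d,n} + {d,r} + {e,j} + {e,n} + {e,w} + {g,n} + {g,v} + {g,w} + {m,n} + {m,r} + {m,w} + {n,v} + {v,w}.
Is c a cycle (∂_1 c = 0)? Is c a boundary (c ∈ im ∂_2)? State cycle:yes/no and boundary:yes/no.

cycle:yes boundary:yes

n_0=10 n_1=35 n_2=29 n_3=7  [Z2]
∂1: piv[ad,ae,ag,aj,am,an,av,aw,dr] rk=9  ker:de,dj,dm,dn,dw,eg,ej,en,ev,ew,gj,gm,gn,gv,gw,jm,jv,mn,mr,mv,mw,nr,nv,nw,rv,vw
∂2: piv[ade,adn,aeg,aej,aen,agj,agn,agv,agw,amn,amw,anv,anw,avw,djm,dmr,dnw,egv,egw,ejv,nrv] rk=21  ker:den,egj,evw,gnv,gnw,gvw,mnw,nvw
∂3: piv[aden,aegj,agnv,agnw,agvw,anvw] rk=6  ker:gnvw
∂1c = 0
c vs im∂2: reduces to 0 ⇒ boundary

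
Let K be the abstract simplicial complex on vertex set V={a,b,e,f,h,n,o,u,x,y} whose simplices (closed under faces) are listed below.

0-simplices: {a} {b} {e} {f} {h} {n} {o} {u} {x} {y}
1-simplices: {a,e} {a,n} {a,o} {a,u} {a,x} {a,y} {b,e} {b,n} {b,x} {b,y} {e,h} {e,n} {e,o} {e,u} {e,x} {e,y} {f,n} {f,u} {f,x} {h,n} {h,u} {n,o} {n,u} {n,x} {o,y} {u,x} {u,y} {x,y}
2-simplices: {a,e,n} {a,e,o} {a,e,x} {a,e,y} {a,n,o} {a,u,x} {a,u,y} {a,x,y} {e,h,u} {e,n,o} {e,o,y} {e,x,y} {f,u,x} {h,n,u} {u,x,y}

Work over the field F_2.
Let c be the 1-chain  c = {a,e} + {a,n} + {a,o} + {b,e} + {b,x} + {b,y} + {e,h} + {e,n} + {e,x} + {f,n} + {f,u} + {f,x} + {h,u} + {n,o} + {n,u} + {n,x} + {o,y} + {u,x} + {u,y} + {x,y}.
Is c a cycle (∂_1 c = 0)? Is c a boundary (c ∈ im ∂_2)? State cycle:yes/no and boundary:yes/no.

cycle:no boundary:no

n_0=10 n_1=28 n_2=15  [Z2]
∂1: piv[ae,an,ao,au,ax,ay,be,eh,fn] rk=9  ker:bn,bx,by,en,eo,eu,ex,ey,fu,fx,hn,hu,no,nu,nx,oy,ux,uy,xy
∂2: piv[aen,aeo,aex,aey,ano,aux,auy,axy,ehu,eoy,fux,hnu] rk=12  ker:eno,exy,uxy
∂1c = {a} + {b} + {e} + {f} + {o} + {u}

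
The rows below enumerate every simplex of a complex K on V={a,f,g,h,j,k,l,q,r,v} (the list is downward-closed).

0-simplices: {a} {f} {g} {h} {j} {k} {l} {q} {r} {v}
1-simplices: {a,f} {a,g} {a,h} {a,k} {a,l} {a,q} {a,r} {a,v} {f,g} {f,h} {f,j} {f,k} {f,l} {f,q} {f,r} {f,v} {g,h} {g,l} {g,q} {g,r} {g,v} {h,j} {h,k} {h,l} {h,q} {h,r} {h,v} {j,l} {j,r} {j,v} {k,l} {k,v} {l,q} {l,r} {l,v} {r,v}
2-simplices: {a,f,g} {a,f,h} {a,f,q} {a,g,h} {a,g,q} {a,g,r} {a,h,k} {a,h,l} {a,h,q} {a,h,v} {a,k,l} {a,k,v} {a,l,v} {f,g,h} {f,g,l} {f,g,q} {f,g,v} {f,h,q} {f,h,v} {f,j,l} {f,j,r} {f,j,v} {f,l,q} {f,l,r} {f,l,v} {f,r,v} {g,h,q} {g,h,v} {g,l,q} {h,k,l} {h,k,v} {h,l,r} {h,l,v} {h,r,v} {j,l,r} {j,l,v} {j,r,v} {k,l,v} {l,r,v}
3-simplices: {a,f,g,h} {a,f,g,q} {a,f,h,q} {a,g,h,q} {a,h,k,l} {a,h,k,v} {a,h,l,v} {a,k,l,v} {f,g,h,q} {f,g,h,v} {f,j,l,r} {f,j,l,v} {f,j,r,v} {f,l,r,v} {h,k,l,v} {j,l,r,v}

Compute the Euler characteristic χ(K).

n_0=10 n_1=36 n_2=39 n_3=16
χ=+10−36+39−16=-3

χ(K)=-3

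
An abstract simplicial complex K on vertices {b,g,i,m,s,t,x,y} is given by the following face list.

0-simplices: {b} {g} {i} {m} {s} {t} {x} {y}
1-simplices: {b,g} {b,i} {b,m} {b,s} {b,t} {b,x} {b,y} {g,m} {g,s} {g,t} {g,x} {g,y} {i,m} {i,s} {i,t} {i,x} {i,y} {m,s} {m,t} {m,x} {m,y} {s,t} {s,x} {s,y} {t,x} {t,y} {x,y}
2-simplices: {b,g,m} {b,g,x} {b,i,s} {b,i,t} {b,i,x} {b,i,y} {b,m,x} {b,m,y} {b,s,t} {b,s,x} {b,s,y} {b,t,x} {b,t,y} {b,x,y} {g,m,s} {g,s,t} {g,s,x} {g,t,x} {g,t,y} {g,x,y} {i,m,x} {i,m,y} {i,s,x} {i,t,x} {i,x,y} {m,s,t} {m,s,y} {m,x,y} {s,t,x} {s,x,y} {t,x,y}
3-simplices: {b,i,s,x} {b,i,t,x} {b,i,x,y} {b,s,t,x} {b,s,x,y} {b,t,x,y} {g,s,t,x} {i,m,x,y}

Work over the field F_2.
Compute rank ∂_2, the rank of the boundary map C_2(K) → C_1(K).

n_0=8 n_1=27 n_2=31 n_3=8  [Z2]
∂1: piv[bg,bi,bm,bs,bt,bx,by] rk=7  ker:gm,gs,gt,gx,gy,im,is,it,ix,iy,ms,mt,mx,my,st,sx,sy,tx,ty,xy
∂2: piv[bgm,bgx,bis,bit,bix,biy,bmx,bmy,bst,bsx,bsy,btx,bty,bxy,gms,gst,gsx,gty,imx,mst] rk=20  ker:gtx,gxy,imy,isx,itx,ixy,msy,mxy,stx,sxy,txy
∂3: piv[bisx,bitx,bixy,bstx,bsxy,btxy,gstx,imxy] rk=8
rk∂_2=20

rank∂_2=20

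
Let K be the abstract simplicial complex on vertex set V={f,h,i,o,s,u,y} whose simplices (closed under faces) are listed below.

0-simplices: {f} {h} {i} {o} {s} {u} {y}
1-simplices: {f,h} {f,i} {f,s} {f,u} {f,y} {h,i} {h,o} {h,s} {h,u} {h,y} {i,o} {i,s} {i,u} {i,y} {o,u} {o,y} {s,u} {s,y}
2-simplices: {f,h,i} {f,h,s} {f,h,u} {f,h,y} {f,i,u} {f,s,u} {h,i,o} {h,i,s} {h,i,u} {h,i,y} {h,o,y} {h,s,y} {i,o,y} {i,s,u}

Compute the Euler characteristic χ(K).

n_0=7 n_1=18 n_2=14
χ=+7−18+14=3

χ(K)=3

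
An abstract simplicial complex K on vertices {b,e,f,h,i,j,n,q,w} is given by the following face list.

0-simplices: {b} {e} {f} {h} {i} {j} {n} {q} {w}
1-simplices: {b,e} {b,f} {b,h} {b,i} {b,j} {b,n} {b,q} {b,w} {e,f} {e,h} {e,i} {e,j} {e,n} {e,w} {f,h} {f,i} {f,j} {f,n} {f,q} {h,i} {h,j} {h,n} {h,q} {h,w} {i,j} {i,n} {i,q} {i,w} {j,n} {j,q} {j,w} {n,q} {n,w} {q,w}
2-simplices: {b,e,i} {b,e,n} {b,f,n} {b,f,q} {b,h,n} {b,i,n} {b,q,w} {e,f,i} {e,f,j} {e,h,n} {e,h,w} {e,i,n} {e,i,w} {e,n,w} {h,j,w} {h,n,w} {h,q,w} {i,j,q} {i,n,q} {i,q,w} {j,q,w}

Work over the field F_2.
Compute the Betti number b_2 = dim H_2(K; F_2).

b_2=2

n_0=9 n_1=34 n_2=21  [Z2]
∂1: piv[be,bf,bh,bi,bj,bn,bq,bw] rk=8  ker:ef,eh,ei,ej,en,ew,fh,fi,fj,fn,fq,hi,hj,hn,hq,hw,ij,in,iq,iw,jn,jq,jw,nq,nw,qw
∂2: piv[bei,ben,bfn,bfq,bhn,bin,bqw,efi,efj,ehn,ehw,eiw,enw,hjw,hqw,ijq,inq,iqw,jqw] rk=19  ker:ein,hnw
b_2=(21−19)−0=2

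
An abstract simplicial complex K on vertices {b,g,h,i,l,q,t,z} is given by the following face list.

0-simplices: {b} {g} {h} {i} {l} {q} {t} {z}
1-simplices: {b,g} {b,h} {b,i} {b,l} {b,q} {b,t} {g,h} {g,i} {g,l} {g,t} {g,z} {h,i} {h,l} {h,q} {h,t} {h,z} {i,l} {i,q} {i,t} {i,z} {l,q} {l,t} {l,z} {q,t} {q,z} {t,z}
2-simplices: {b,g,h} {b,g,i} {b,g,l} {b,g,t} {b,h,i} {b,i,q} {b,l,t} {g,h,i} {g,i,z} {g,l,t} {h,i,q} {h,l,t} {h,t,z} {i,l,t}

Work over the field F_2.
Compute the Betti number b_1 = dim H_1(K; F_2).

n_0=8 n_1=26 n_2=14  [Z2]
∂1: piv[bg,bh,bi,bl,bq,bt,gz] rk=7  ker:gh,gi,gl,gt,hi,hl,hq,ht,hz,il,iq,it,iz,lq,lt,lz,qt,qz,tz
∂2: piv[bgh,bgi,bgl,bgt,bhi,biq,blt,giz,hiq,hlt,htz,ilt] rk=12  ker:ghi,glt
b_1=(26−7)−12=7

b_1=7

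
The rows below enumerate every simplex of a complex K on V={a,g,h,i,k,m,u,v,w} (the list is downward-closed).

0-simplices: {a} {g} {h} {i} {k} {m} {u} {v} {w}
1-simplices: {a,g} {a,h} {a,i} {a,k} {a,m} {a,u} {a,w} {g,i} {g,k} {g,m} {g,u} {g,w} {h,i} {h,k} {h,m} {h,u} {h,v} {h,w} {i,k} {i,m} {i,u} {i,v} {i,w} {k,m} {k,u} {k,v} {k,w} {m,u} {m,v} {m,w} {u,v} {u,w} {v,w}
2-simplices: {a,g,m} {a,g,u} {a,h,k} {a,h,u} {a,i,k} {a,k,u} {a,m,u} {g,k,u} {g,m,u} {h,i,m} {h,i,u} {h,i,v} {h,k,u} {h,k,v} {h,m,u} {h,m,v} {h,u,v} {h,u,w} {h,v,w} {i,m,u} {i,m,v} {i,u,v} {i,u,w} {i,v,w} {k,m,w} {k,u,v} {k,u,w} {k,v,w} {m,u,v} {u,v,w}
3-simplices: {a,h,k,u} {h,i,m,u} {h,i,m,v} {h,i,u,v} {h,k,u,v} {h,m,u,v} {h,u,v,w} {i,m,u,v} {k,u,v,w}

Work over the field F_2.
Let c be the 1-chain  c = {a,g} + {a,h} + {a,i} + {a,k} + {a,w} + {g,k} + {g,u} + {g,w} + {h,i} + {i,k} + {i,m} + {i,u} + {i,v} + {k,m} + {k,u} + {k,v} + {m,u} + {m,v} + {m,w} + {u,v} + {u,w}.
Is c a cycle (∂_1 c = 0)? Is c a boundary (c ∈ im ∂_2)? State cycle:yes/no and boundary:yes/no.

cycle:no boundary:no

n_0=9 n_1=33 n_2=30 n_3=9  [Z2]
∂1: piv[ag,ah,ai,ak,am,au,aw,hv] rk=8  ker:gi,gk,gm,gu,gw,hi,hk,hm,hu,hw,ik,im,iu,iv,iw,km,ku,kv,kw,mu,mv,mw,uv,uw,vw
∂2: piv[agm,agu,ahk,ahu,aik,aku,amu,gku,him,hiu,hiv,hkv,hmu,hmv,huv,huw,hvw,iuw,kmw,kuw] rk=20  ker:gmu,hku,imu,imv,iuv,ivw,kuv,kvw,muv,uvw
∂3: piv[ahku,himu,himv,hiuv,hkuv,hmuv,huvw,kuvw] rk=8  ker:imuv
∂1c = {a} + {m}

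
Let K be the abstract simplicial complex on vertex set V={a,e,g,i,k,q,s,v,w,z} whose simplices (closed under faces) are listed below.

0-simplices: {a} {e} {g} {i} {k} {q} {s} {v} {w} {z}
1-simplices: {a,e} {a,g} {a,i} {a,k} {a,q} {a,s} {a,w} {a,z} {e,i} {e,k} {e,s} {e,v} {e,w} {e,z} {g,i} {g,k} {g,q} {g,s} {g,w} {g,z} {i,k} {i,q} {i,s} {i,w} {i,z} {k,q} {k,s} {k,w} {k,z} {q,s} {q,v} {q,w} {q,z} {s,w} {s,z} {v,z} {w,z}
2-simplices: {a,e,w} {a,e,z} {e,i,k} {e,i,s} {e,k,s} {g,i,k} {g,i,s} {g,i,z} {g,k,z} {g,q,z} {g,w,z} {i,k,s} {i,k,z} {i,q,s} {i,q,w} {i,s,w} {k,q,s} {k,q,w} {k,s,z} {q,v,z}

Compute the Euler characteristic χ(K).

χ(K)=-7

n_0=10 n_1=37 n_2=20
χ=+10−37+20=-7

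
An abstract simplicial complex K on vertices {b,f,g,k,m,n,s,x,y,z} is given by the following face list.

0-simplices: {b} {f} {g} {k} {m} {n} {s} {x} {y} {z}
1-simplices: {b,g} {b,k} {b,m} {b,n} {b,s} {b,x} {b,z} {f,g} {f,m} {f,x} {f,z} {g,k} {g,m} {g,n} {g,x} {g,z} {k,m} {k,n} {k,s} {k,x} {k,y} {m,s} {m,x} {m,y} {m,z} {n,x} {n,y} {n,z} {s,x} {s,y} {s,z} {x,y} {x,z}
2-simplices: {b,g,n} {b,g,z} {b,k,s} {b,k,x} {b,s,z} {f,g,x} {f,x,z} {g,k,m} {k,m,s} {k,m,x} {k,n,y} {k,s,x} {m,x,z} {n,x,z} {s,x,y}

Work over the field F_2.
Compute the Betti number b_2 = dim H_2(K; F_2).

n_0=10 n_1=33 n_2=15  [Z2]
∂1: piv[bg,bk,bm,bn,bs,bx,bz,fg,ky] rk=9  ker:fm,fx,fz,gk,gm,gn,gx,gz,km,kn,ks,kx,ms,mx,my,mz,nx,ny,nz,sx,sy,sz,xy,xz
∂2: piv[bgn,bgz,bks,bkx,bsz,fgx,fxz,gkm,kms,kmx,kny,ksx,mxz,nxz,sxy] rk=15
b_2=(15−15)−0=0

b_2=0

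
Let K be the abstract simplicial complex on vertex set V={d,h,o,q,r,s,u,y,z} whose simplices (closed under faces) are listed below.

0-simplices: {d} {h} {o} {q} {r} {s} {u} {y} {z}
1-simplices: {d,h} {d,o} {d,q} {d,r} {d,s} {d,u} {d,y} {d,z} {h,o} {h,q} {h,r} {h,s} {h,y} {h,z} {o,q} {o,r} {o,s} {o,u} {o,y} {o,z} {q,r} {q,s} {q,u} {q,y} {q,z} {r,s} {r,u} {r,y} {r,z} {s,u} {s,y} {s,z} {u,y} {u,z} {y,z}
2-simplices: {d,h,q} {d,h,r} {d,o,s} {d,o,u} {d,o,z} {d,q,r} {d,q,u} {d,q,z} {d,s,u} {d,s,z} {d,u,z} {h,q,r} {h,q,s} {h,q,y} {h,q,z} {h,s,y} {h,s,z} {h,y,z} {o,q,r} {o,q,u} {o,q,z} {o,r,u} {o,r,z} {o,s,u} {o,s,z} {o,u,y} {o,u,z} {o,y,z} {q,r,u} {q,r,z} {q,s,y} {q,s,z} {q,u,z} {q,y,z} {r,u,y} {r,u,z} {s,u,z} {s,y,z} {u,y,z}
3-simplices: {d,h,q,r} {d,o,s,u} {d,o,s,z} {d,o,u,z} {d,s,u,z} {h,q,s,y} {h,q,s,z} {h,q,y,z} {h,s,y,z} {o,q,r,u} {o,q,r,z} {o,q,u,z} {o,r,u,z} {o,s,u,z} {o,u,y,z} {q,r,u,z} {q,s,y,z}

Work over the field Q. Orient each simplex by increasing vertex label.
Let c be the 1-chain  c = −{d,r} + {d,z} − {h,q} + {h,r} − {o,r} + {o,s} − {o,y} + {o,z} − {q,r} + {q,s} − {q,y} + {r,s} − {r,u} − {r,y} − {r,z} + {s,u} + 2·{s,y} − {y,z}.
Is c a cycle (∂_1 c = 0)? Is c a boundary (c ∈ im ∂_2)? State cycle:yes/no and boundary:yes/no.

n_0=9 n_1=35 n_2=39 n_3=17  [Q]
∂1: piv[dh,do,dq,dr,ds,du,dy,dz] rk=8  ker:ho,hq,hr,hs,hy,hz,oq,or,os,ou,oy,oz,qr,qs,qu,qy,qz,rs,ru,ry,rz,su,sy,sz,uy,uz,yz
∂2: piv[dhq,dhr,dos,dou,doz,dqr,dqu,dqz,dsu,dsz,duz,hqs,hqy,hqz,hsy,hsz,hyz,oqr,oqu,oru,orz,ouy,oyz,ruy] rk=24  ker:hqr,oqz,osu,osz,ouz,qru,qrz,qsy,qsz,quz,qyz,ruz,suz,syz,uyz
∂3: piv[dhqr,dosu,dosz,douz,dsuz,hqsy,hqsz,hqyz,hsyz,oqru,oqrz,oquz,oruz,ouyz] rk=14  ker:osuz,qruz,qsyz
∂1c = 0
c vs im∂2: residual ≠ 0 ⇒ not boundary

cycle:yes boundary:no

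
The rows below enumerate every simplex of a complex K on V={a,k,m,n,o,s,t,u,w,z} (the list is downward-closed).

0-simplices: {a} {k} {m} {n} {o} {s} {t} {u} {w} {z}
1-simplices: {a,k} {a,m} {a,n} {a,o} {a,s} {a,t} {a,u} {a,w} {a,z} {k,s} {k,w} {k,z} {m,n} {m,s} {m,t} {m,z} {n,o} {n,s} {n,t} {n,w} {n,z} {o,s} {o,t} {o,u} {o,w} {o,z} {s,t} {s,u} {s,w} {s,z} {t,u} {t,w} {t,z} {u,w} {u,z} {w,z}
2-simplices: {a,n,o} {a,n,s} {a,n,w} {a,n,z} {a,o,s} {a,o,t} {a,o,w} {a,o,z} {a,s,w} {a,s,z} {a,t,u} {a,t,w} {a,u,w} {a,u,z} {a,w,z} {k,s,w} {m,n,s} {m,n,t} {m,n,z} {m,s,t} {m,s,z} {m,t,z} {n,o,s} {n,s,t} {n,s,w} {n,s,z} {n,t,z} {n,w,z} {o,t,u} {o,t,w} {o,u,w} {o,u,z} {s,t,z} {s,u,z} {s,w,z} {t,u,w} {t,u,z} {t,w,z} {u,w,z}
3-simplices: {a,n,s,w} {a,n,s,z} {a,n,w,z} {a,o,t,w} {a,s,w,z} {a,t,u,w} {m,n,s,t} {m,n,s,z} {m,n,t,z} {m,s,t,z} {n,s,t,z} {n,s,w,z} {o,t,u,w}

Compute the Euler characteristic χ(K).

χ(K)=0

n_0=10 n_1=36 n_2=39 n_3=13
χ=+10−36+39−13=0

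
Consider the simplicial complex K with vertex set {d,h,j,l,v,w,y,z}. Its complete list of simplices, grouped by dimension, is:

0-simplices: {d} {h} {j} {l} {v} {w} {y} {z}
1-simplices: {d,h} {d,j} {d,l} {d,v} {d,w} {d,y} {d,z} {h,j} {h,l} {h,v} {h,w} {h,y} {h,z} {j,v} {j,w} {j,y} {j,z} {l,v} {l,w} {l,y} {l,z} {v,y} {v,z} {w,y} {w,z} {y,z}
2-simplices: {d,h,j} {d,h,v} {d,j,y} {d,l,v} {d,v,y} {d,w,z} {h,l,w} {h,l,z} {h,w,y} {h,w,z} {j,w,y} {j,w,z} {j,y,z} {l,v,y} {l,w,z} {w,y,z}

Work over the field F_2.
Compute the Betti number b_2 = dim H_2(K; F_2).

n_0=8 n_1=26 n_2=16  [Z2]
∂1: piv[dh,dj,dl,dv,dw,dy,dz] rk=7  ker:hj,hl,hv,hw,hy,hz,jv,jw,jy,jz,lv,lw,ly,lz,vy,vz,wy,wz,yz
∂2: piv[dhj,dhv,djy,dlv,dvy,dwz,hlw,hlz,hwy,hwz,jwy,jwz,jyz,lvy] rk=14  ker:lwz,wyz
b_2=(16−14)−0=2

b_2=2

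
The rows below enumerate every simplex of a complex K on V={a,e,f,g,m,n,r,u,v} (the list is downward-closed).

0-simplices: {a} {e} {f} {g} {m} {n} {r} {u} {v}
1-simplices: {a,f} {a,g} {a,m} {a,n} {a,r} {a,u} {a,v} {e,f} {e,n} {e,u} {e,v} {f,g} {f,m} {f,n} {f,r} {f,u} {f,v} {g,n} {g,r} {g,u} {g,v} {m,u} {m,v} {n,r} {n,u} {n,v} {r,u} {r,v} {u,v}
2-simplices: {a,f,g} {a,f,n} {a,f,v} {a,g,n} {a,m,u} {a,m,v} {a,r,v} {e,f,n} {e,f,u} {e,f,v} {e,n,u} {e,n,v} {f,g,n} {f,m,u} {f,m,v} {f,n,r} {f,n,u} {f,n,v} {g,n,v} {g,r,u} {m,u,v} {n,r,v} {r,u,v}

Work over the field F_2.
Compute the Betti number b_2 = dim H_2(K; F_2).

n_0=9 n_1=29 n_2=23  [Z2]
∂1: piv[af,ag,am,an,ar,au,av,ef] rk=8  ker:en,eu,ev,fg,fm,fn,fr,fu,fv,gn,gr,gu,gv,mu,mv,nr,nu,nv,ru,rv,uv
∂2: piv[afg,afn,afv,agn,amu,amv,arv,efn,efu,efv,enu,env,fmu,fmv,fnr,gnv,gru,muv,nrv,ruv] rk=20  ker:fgn,fnu,fnv
b_2=(23−20)−0=3

b_2=3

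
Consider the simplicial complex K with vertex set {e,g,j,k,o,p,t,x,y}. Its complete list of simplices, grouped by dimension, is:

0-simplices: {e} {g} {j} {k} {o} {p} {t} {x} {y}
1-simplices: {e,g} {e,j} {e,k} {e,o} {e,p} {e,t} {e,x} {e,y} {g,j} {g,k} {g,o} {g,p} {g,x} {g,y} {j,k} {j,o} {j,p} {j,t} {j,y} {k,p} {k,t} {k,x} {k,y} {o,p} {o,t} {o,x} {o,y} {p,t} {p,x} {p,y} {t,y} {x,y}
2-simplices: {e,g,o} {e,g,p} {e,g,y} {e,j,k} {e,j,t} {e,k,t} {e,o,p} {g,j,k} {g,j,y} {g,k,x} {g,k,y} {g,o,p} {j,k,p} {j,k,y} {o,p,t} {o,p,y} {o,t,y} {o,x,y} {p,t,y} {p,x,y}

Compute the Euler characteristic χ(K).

n_0=9 n_1=32 n_2=20
χ=+9−32+20=-3

χ(K)=-3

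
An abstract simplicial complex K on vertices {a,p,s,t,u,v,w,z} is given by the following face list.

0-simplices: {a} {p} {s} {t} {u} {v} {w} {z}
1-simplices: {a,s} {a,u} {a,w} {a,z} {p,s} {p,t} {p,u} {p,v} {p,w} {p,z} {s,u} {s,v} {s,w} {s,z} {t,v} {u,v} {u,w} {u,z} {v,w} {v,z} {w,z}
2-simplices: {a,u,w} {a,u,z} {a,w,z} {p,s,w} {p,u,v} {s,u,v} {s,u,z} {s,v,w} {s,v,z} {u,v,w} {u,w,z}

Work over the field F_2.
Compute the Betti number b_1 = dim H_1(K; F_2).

n_0=8 n_1=21 n_2=11  [Z2]
∂1: piv[as,au,aw,az,ps,pt,pv] rk=7  ker:pu,pw,pz,su,sv,sw,sz,tv,uv,uw,uz,vw,vz,wz
∂2: piv[auw,auz,awz,psw,puv,suv,suz,svw,svz,uvw] rk=10  ker:uwz
b_1=(21−7)−10=4

b_1=4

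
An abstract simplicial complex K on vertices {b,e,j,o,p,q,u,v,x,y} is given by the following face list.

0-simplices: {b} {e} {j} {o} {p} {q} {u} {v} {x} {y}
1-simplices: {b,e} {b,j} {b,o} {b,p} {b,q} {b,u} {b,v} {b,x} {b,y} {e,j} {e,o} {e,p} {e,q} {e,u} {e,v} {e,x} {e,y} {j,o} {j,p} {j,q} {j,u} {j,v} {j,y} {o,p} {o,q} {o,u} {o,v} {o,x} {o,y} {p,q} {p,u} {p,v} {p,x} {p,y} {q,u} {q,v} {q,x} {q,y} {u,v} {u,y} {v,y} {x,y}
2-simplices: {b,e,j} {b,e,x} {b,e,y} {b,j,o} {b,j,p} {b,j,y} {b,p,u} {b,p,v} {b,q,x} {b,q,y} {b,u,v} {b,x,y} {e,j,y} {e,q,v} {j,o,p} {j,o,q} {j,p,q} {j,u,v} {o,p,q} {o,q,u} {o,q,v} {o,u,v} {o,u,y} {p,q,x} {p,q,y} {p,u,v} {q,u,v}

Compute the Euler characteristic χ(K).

χ(K)=-5

n_0=10 n_1=42 n_2=27
χ=+10−42+27=-5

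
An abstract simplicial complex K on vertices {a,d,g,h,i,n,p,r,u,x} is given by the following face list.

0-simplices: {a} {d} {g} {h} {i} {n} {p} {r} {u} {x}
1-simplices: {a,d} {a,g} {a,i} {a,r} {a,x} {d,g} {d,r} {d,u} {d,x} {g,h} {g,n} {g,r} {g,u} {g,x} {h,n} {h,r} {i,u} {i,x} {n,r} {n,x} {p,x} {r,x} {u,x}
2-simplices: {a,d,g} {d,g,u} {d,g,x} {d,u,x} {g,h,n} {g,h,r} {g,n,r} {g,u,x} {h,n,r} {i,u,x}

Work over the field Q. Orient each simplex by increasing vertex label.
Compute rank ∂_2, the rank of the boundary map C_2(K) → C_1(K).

rank∂_2=8

n_0=10 n_1=23 n_2=10  [Q]
∂1: piv[ad,ag,ai,ar,ax,du,gh,gn,px] rk=9  ker:dg,dr,dx,gr,gu,gx,hn,hr,iu,ix,nr,nx,rx,ux
∂2: piv[adg,dgu,dgx,dux,ghn,ghr,gnr,iux] rk=8  ker:gux,hnr
rk∂_2=8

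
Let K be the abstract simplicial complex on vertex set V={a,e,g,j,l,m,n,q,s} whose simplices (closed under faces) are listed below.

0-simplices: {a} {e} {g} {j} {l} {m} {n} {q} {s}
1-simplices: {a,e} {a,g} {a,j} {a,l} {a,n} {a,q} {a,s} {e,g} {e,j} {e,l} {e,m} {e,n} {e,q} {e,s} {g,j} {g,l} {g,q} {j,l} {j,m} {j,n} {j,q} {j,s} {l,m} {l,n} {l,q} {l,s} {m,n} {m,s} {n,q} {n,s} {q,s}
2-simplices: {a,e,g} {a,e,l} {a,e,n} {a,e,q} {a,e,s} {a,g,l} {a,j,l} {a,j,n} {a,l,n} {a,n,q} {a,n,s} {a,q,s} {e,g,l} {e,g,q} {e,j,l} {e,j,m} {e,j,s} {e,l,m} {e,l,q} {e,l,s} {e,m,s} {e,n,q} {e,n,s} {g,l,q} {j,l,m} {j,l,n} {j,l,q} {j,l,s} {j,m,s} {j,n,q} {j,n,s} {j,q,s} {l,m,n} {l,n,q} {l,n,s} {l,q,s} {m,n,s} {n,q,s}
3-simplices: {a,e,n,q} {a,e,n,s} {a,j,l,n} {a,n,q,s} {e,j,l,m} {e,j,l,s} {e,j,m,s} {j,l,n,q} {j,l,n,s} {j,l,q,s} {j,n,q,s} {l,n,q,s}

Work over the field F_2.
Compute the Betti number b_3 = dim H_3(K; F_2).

n_0=9 n_1=31 n_2=38 n_3=12  [Z2]
∂1: piv[ae,ag,aj,al,an,aq,as,em] rk=8  ker:eg,ej,el,en,eq,es,gj,gl,gq,jl,jm,jn,jq,js,lm,ln,lq,ls,mn,ms,nq,ns,qs
∂2: piv[aeg,ael,aen,aeq,aes,agl,ajl,ajn,aln,anq,ans,aqs,egq,ejl,ejm,ejs,elm,elq,els,ems,jlq,lmn] rk=22  ker:egl,enq,ens,glq,jlm,jln,jls,jms,jnq,jns,jqs,lnq,lns,lqs,mns,nqs
∂3: piv[aenq,aens,ajln,anqs,ejlm,ejls,ejms,jlnq,jlns,jlqs,jnqs] rk=11  ker:lnqs
b_3=(12−11)−0=1

b_3=1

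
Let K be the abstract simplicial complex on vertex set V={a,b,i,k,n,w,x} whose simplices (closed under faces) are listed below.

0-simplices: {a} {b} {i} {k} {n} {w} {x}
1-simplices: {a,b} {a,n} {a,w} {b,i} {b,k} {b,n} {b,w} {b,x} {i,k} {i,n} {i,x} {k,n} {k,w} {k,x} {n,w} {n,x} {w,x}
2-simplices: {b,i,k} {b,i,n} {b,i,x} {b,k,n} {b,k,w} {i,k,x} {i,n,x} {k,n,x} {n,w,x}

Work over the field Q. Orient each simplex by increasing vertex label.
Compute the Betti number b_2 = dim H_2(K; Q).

n_0=7 n_1=17 n_2=9  [Q]
∂1: piv[ab,an,aw,bi,bk,bx] rk=6  ker:bn,bw,ik,in,ix,kn,kw,kx,nw,nx,wx
∂2: piv[bik,bin,bix,bkn,bkw,ikx,inx,nwx] rk=8  ker:knx
b_2=(9−8)−0=1

b_2=1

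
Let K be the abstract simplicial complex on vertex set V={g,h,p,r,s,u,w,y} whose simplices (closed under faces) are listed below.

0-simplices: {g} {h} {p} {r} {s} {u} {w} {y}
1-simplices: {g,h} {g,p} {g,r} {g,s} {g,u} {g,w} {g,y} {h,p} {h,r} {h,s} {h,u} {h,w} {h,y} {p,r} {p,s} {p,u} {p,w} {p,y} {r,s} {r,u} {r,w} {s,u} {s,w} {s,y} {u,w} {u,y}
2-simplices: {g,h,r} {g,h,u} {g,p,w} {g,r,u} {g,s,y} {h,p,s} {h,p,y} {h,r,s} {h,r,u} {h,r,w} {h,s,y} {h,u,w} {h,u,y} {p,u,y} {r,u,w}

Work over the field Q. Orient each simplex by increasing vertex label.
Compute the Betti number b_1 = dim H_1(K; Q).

n_0=8 n_1=26 n_2=15  [Q]
∂1: piv[gh,gp,gr,gs,gu,gw,gy] rk=7  ker:hp,hr,hs,hu,hw,hy,pr,ps,pu,pw,py,rs,ru,rw,su,sw,sy,uw,uy
∂2: piv[ghr,ghu,gpw,gru,gsy,hps,hpy,hrs,hrw,hsy,huw,huy,puy] rk=13  ker:hru,ruw
b_1=(26−7)−13=6

b_1=6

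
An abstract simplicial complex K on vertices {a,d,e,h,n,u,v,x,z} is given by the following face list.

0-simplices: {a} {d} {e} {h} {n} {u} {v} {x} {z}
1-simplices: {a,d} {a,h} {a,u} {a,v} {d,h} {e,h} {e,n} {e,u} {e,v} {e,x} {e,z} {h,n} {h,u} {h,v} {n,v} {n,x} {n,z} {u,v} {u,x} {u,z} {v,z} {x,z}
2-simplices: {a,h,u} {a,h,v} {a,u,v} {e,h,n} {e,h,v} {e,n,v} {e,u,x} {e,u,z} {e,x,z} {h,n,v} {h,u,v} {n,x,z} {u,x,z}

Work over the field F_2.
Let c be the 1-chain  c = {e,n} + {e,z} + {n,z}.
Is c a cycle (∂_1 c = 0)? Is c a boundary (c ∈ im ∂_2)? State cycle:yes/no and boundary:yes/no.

n_0=9 n_1=22 n_2=13  [Z2]
∂1: piv[ad,ah,au,av,eh,en,ex,ez] rk=8  ker:dh,eu,ev,hn,hu,hv,nv,nx,nz,uv,ux,uz,vz,xz
∂2: piv[ahu,ahv,auv,ehn,ehv,env,eux,euz,exz,nxz] rk=10  ker:hnv,huv,uxz
∂1c = 0
c vs im∂2: residual ≠ 0 ⇒ not boundary

cycle:yes boundary:no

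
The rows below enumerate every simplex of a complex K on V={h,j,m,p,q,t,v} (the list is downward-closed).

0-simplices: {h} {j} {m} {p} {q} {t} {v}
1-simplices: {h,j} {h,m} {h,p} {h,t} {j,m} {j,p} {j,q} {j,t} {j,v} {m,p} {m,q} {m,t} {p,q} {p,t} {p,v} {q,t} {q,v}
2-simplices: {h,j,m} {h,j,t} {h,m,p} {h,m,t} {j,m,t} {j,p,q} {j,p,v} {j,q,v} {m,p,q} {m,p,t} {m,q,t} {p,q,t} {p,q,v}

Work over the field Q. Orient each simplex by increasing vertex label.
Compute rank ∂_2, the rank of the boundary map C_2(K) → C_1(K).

rank∂_2=10

n_0=7 n_1=17 n_2=13  [Q]
∂1: piv[hj,hm,hp,ht,jq,jv] rk=6  ker:jm,jp,jt,mp,mq,mt,pq,pt,pv,qt,qv
∂2: piv[hjm,hjt,hmp,hmt,jpq,jpv,jqv,mpq,mpt,mqt] rk=10  ker:jmt,pqt,pqv
rk∂_2=10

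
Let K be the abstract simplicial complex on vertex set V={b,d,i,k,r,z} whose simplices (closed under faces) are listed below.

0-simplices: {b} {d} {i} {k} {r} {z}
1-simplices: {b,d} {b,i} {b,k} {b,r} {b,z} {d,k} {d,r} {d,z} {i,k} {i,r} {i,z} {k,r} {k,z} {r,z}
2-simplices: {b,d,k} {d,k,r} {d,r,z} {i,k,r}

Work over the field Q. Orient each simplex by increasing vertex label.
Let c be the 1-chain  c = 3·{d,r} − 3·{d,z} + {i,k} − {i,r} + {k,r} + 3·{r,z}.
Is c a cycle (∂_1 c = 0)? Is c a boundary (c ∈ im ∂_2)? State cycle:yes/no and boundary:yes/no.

cycle:yes boundary:yes

n_0=6 n_1=14 n_2=4  [Q]
∂1: piv[bd,bi,bk,br,bz] rk=5  ker:dk,dr,dz,ik,ir,iz,kr,kz,rz
∂2: piv[bdk,dkr,drz,ikr] rk=4
∂1c = 0
c vs im∂2: reduces to 0 ⇒ boundary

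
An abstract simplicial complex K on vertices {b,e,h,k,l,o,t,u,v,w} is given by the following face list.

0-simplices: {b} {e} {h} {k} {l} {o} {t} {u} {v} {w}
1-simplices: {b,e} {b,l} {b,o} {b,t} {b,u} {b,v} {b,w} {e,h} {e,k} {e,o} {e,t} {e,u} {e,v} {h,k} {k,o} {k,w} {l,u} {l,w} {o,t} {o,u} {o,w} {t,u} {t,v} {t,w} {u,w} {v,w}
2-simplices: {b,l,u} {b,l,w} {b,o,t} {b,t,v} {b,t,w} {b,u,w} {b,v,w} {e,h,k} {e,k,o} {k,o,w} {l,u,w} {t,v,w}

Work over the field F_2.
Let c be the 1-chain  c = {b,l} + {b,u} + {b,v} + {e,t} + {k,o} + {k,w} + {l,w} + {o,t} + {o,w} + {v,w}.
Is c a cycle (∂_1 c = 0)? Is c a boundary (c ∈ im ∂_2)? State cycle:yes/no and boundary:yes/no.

cycle:no boundary:no

n_0=10 n_1=26 n_2=12  [Z2]
∂1: piv[be,bl,bo,bt,bu,bv,bw,eh,ek] rk=9  ker:eo,et,eu,ev,hk,ko,kw,lu,lw,ot,ou,ow,tu,tv,tw,uw,vw
∂2: piv[blu,blw,bot,btv,btw,buw,bvw,ehk,eko,kow] rk=10  ker:luw,tvw
∂1c = {b} + {e} + {o} + {u}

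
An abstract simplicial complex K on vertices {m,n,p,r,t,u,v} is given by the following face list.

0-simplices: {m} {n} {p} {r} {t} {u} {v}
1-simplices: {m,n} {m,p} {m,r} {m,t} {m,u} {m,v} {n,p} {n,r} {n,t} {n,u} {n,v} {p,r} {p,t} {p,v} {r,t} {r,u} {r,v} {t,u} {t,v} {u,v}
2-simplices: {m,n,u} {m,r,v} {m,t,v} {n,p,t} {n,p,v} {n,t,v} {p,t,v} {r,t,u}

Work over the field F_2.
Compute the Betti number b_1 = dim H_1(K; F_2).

n_0=7 n_1=20 n_2=8  [Z2]
∂1: piv[mn,mp,mr,mt,mu,mv] rk=6  ker:np,nr,nt,nu,nv,pr,pt,pv,rt,ru,rv,tu,tv,uv
∂2: piv[mnu,mrv,mtv,npt,npv,ntv,rtu] rk=7  ker:ptv
b_1=(20−6)−7=7

b_1=7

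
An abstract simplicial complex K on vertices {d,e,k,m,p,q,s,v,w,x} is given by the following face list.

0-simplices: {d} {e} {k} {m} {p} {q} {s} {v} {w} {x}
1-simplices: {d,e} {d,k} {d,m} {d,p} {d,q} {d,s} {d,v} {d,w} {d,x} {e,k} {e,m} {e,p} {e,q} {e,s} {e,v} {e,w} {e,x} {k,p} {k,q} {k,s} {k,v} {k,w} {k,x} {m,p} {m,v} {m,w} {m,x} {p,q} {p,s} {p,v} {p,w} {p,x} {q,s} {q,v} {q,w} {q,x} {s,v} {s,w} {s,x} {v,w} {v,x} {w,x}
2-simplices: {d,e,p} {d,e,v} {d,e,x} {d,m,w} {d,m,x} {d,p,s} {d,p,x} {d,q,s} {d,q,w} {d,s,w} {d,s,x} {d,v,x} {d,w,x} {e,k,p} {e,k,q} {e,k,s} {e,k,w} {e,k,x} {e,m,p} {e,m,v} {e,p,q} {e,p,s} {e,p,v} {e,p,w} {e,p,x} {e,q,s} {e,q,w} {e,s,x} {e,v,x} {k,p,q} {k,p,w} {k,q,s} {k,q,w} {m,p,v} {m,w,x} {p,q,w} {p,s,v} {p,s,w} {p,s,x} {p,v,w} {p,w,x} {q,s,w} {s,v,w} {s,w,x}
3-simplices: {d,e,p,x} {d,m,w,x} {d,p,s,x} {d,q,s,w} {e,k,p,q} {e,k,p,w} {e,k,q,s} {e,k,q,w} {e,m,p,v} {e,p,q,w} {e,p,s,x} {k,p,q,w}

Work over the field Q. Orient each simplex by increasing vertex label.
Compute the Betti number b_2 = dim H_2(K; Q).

n_0=10 n_1=42 n_2=44 n_3=12  [Q]
∂1: piv[de,dk,dm,dp,dq,ds,dv,dw,dx] rk=9  ker:ek,em,ep,eq,es,ev,ew,ex,kp,kq,ks,kv,kw,kx,mp,mv,mw,mx,pq,ps,pv,pw,px,qs,qv,qw,qx,sv,sw,sx,vw,vx,wx
∂2: piv[dep,dev,dex,dmw,dmx,dps,dpx,dqs,dqw,dsw,dsx,dvx,dwx,ekp,ekq,eks,ekw,ekx,emp,emv,epq,eps,epv,epw,eqs,eqw,psv,pvw] rk=28  ker:epx,esx,evx,kpq,kpw,kqs,kqw,mpv,mwx,pqw,psw,psx,pwx,qsw,svw,swx
∂3: piv[depx,dmwx,dpsx,dqsw,ekpq,ekpw,ekqs,ekqw,empv,epqw,epsx] rk=11  ker:kpqw
b_2=(44−28)−11=5

b_2=5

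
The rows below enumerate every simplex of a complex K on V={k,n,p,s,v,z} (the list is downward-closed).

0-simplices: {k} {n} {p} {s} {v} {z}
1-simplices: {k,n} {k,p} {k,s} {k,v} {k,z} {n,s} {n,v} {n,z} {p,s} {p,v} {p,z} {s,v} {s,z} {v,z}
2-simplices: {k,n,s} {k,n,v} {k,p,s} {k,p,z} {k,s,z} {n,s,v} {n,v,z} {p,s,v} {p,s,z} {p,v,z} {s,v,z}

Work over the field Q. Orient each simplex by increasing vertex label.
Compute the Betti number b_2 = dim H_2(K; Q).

n_0=6 n_1=14 n_2=11  [Q]
∂1: piv[kn,kp,ks,kv,kz] rk=5  ker:ns,nv,nz,ps,pv,pz,sv,sz,vz
∂2: piv[kns,knv,kps,kpz,ksz,nsv,nvz,psv,pvz] rk=9  ker:psz,svz
b_2=(11−9)−0=2

b_2=2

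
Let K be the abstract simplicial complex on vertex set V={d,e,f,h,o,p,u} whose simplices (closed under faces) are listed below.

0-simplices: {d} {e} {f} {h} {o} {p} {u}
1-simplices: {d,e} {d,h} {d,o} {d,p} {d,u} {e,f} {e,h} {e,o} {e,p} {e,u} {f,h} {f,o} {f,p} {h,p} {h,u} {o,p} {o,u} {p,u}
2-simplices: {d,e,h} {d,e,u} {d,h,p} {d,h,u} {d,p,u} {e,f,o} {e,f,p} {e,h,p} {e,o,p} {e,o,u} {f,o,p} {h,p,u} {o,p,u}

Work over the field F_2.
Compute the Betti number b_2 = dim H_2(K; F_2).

b_2=3

n_0=7 n_1=18 n_2=13  [Z2]
∂1: piv[de,dh,do,dp,du,ef] rk=6  ker:eh,eo,ep,eu,fh,fo,fp,hp,hu,op,ou,pu
∂2: piv[deh,deu,dhp,dhu,dpu,efo,efp,ehp,eop,eou] rk=10  ker:fop,hpu,opu
b_2=(13−10)−0=3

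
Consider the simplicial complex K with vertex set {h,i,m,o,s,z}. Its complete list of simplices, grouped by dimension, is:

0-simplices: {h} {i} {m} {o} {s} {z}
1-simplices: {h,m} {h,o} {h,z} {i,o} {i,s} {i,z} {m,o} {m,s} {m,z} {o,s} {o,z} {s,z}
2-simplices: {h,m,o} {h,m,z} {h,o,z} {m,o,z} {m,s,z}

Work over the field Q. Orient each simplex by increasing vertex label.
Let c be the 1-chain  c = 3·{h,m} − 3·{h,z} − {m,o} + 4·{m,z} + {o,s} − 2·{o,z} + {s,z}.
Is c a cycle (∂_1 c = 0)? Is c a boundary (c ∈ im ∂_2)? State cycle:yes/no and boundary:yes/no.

n_0=6 n_1=12 n_2=5  [Q]
∂1: piv[hm,ho,hz,io,is] rk=5  ker:iz,mo,ms,mz,os,oz,sz
∂2: piv[hmo,hmz,hoz,msz] rk=4  ker:moz
∂1c = 0
c vs im∂2: residual ≠ 0 ⇒ not boundary

cycle:yes boundary:no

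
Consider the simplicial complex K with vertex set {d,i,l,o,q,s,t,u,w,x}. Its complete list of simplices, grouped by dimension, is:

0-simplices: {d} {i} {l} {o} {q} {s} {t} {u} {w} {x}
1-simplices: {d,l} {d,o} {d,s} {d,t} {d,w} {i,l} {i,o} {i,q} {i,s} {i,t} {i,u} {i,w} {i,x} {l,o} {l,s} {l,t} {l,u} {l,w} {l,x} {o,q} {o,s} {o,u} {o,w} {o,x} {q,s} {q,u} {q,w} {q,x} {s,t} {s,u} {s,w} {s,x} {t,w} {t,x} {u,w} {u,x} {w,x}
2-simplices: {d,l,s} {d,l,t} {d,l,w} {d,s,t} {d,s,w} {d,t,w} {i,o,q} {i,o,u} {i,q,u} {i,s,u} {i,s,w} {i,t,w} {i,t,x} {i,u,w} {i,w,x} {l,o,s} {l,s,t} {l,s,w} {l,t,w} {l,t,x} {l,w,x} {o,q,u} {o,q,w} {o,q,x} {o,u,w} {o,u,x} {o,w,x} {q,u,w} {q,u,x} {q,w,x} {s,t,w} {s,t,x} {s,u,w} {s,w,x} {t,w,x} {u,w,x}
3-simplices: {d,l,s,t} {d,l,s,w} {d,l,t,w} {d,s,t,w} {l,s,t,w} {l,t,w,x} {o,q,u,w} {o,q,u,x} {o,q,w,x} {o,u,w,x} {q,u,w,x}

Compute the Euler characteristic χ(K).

χ(K)=-2

n_0=10 n_1=37 n_2=36 n_3=11
χ=+10−37+36−11=-2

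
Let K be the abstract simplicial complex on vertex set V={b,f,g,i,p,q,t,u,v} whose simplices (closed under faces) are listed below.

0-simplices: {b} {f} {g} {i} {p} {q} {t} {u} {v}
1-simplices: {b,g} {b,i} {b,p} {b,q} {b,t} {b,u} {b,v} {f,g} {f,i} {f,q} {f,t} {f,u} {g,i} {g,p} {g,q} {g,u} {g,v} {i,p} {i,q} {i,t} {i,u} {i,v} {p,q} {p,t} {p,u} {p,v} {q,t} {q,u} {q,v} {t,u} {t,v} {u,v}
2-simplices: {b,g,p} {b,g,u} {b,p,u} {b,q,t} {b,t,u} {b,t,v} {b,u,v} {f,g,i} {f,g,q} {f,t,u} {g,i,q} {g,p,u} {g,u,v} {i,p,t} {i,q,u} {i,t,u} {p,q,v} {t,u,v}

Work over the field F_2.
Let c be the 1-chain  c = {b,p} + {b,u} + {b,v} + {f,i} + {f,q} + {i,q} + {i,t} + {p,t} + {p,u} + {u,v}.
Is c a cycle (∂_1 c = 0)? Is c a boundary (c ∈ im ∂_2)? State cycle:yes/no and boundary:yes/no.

n_0=9 n_1=32 n_2=18  [Z2]
∂1: piv[bg,bi,bp,bq,bt,bu,bv,fg] rk=8  ker:fi,fq,ft,fu,gi,gp,gq,gu,gv,ip,iq,it,iu,iv,pq,pt,pu,pv,qt,qu,qv,tu,tv,uv
∂2: piv[bgp,bgu,bpu,bqt,btu,btv,buv,fgi,fgq,ftu,giq,guv,ipt,iqu,itu,pqv] rk=16  ker:gpu,tuv
∂1c = {b} + {i} + {p} + {u}

cycle:no boundary:no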